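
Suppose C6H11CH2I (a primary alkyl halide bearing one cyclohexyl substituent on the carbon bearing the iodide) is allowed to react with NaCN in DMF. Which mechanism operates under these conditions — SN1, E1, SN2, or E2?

Conditions: a primary substrate with a strong nucleophile in the polar aprotic solvent DMF.
These conditions are the textbook signature of the SN2 pathway.
An unhindered substrate with a strong nucleophile in a polar aprotic solvent favours one-step backside displacement.

SN2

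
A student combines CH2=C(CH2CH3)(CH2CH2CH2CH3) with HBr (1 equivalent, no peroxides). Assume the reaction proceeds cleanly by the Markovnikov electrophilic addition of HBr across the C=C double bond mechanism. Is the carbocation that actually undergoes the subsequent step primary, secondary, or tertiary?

tertiary

Step 1: Protonation of the alkene by HBr: the π bond acts as the nucleophile and picks up H⁺, giving the more stable (Markovnikov) tertiary carbocation. The H–Br bond breaks heterolytically, releasing Br⁻.
No single 1,2-shift to an adjacent carbon would give a more-substituted cation, so no rearrangement occurs.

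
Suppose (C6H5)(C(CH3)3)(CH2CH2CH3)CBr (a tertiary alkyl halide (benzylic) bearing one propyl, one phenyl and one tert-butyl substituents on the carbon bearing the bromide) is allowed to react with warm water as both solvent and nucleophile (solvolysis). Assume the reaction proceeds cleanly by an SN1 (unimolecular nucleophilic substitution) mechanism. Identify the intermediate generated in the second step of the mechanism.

Step 1: The C–Br bond breaks with both electrons going to the bromide; Br⁻ leaves and a tertiary carbocation remains.
Step 2: H2O donates an oxygen lone pair into the empty p orbital of the cation, giving a protonated alcohol (an oxonium ion).
After step 2 the species present is an oxonium ion.

oxonium ion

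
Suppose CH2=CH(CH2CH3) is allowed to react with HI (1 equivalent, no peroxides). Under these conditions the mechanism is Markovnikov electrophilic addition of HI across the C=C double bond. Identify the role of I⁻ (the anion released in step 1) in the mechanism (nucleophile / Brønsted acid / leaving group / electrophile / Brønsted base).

Step 2: Nucleophilic attack by I⁻ on the carbocation completes the addition, giving R–I.
I⁻ (the anion released in step 1) donates an electron pair to form a new σ-bond to carbon — it is the nucleophile.

nucleophile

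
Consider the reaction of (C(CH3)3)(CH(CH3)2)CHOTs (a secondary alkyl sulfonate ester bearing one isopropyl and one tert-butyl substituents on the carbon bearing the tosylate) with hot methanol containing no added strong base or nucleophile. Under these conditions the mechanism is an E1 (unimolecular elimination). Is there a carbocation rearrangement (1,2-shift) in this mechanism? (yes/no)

The first-formed carbocation is secondary.
The adjacent isopropyl carbon already bears 2 other carbon substituents and has a hydrogen to migrate; after a 1,2-hydride shift from that carbon the positive charge sits on a tertiary centre.
Tertiary is more stable than secondary, so the shift occurs.

yes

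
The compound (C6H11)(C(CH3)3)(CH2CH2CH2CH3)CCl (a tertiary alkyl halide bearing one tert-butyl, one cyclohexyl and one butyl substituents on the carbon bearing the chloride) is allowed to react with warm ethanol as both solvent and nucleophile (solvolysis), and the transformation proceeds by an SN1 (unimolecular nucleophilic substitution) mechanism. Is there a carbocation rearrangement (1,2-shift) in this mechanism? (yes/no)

no

The first-formed carbocation is tertiary.
No single 1,2-shift to an adjacent carbon would produce a more-substituted cation than the one already present, so no rearrangement occurs.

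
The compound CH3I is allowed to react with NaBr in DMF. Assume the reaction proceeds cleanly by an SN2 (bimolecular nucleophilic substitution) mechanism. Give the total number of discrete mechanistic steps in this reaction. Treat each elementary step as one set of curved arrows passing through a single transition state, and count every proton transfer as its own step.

1

Step 1: The bromide nucleophile donates a lone pair from Br to the α-carbon in a backside attack; simultaneously the C–I σ-bond breaks and both of its electrons leave with I⁻. One concerted step with inversion of configuration.
Total: 1 elementary step.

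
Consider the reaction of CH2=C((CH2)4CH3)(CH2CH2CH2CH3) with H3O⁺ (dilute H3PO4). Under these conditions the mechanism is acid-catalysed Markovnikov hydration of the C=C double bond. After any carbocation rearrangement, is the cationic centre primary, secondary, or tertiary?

tertiary

Step 1: The π electrons of the C=C bond attack a proton of H3O⁺; Markovnikov addition places the new C–H on the less-substituted alkene carbon, so the positive charge ends up on the more-substituted carbon — a tertiary carbocation. H2O is released.
No single 1,2-shift to an adjacent carbon would give a more-substituted cation, so no rearrangement occurs.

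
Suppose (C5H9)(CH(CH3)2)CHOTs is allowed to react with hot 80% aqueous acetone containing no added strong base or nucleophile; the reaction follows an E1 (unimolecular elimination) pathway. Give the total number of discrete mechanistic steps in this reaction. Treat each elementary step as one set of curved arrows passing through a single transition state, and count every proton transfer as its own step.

Step 1: Unassisted departure of TsO⁻ (taking the C–O bonding pair) generates a secondary carbocation.
Step 2: A 1,2-hydride shift from the adjacent cyclopentyl carbon moves the positive charge from the secondary centre to an adjacent carbon, generating a more stable tertiary carbocation.
Step 3: A water molecule (solvent) deprotonates a β-carbon; as the C–H bond breaks, those electrons form the new alkene π bond.
Total: 3 elementary steps.

3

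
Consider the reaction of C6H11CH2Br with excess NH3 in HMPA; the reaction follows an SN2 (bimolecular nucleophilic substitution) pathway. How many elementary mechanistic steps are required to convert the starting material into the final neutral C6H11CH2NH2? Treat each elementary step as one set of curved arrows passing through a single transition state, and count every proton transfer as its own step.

Step 1: A lone pair on the N of NH3 attacks the α-carbon from the back side while the C–Br bond breaks; both bonding electrons leave with Br⁻. The product of this concerted step is an alkylammonium ion.
Step 2: A second equivalent of NH3 removes a proton from the N, giving the neutral product.
Total: 2 elementary steps.

2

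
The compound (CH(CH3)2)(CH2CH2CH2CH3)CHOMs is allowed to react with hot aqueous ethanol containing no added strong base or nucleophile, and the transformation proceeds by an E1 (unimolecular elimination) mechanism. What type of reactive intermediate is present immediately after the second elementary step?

Step 1: Rate-determining heterolysis of the C–O bond gives MsO⁻ and a secondary carbocation.
Step 2: Carbocation rearrangement: a 1,2-hydride shift from the adjacent isopropyl carbon converts the initially-formed secondary cation into the more stable tertiary cation.
After step 2 the species present is a tertiary carbocation.

tertiary carbocation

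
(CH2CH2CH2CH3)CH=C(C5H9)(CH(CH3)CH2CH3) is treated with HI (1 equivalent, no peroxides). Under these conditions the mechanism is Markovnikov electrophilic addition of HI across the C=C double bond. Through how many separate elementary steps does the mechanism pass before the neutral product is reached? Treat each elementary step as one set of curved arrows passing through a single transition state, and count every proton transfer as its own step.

2

Step 1: The π electrons of the C=C bond attack a proton of HI; Markovnikov addition places the new C–H on the less-substituted alkene carbon, so the positive charge ends up on the more-substituted carbon — a tertiary carbocation. The H–I bond breaks heterolytically, releasing I⁻.
(No 1,2-shift: no single shift to an adjacent carbon would give a more stable cation.)
Step 2: The I⁻ anion donates a lone pair to the carbocation, forming the new C–I σ-bond and giving the neutral alkyl halide.
Total: 2 elementary steps.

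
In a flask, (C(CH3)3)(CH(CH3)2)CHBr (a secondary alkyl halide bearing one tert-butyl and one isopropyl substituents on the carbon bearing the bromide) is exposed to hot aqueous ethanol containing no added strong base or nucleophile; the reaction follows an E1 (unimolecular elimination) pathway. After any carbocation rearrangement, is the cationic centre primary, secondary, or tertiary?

Step 1: The C–Br bond breaks with both electrons going to the bromide; Br⁻ leaves and a secondary carbocation remains.
Step 2: A hydride (H with its bonding pair) migrates from the adjacent isopropyl carbon to the cationic centre — a 1,2-hydride shift — upgrading the secondary cation to a tertiary one.
The cation rearranges from secondary to tertiary via a 1,2-hydride shift from the adjacent isopropyl carbon; the tertiary cation is what reacts next.

tertiary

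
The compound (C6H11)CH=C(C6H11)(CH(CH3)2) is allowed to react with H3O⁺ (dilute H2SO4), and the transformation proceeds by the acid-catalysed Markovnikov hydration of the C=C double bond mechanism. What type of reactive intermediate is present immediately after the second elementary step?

oxonium ion

Step 1: Electrophilic addition begins with the π(C=C) electrons forming a bond to the proton of H3O⁺. Following Markovnikov's rule, the resulting cation is tertiary. H2O is released.
Step 2: Nucleophilic capture of the cation by H2O produces the protonated alcohol (an oxonium ion).
After step 2 the species present is an oxonium ion.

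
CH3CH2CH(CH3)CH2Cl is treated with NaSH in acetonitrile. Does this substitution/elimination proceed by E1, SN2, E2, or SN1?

SN2

Conditions: a primary substrate with a strong nucleophile in the polar aprotic solvent acetonitrile.
These conditions are the textbook signature of the SN2 pathway.
An unhindered substrate with a strong nucleophile in a polar aprotic solvent favours one-step backside displacement.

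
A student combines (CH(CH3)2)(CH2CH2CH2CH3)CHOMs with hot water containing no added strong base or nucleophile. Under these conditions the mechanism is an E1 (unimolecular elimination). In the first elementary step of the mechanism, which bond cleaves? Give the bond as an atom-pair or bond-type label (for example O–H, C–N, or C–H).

Step 1: The C–O bond breaks with both electrons going to the mesylate; MsO⁻ leaves and a secondary carbocation remains.
The bond broken in this step is the C–O bond.

C–O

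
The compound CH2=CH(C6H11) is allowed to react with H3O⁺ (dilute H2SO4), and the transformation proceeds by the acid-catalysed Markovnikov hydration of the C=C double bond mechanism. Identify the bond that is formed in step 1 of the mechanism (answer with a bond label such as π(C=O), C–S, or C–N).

Step 1: Protonation of the alkene by H3O⁺: the π bond acts as the nucleophile and picks up H⁺, giving the more stable (Markovnikov) secondary carbocation. H2O is released.
The bond formed in this step is the C–H bond.

C–H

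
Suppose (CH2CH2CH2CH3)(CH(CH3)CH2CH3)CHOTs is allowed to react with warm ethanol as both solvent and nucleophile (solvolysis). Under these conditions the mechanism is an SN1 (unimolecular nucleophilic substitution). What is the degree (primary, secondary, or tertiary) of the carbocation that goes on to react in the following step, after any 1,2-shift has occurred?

Step 1: The C–O bond breaks with both electrons going to the tosylate; TsO⁻ leaves and a secondary carbocation remains.
Step 2: A 1,2-hydride shift from the adjacent sec-butyl carbon moves the positive charge from the secondary centre to an adjacent carbon, generating a more stable tertiary carbocation.
The cation rearranges from secondary to tertiary via a 1,2-hydride shift from the adjacent sec-butyl carbon; the tertiary cation is what reacts next.

tertiary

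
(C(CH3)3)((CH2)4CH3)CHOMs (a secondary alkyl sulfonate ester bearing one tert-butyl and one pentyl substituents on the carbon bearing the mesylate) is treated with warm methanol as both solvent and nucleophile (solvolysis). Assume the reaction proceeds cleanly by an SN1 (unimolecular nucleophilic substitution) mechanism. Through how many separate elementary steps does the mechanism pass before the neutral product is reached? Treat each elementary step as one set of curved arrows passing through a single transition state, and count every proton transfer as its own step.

4

Step 1: Unassisted departure of MsO⁻ (taking the C–O bonding pair) generates a secondary carbocation.
Step 2: A 1,2-methyl shift from the adjacent tert-butyl carbon moves the positive charge from the secondary centre to an adjacent carbon, generating a more stable tertiary carbocation.
Step 3: CH3OH donates an oxygen lone pair into the empty p orbital of the cation, giving a protonated ether (an oxonium ion).
Step 4: A second solvent molecule removes the proton on oxygen, giving the neutral ether product.
Total: 4 elementary steps.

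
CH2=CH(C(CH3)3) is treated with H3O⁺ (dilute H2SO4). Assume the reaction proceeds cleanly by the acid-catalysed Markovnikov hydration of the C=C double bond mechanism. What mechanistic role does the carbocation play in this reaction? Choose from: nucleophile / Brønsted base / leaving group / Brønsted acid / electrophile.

electrophile

Step 3: Nucleophilic capture of the cation by H2O produces the protonated alcohol (an oxonium ion).
The carbocation accepts an electron pair into an empty or π* orbital — it is the electrophile.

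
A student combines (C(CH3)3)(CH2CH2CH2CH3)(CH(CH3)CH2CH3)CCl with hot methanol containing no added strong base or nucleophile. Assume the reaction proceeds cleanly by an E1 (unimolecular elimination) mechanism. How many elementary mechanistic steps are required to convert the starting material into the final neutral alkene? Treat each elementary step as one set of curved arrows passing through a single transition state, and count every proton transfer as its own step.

Step 1: Rate-determining heterolysis of the C–Cl bond gives Cl⁻ and a tertiary carbocation.
(No 1,2-shift: no single shift to an adjacent carbon would give a more stable cation.)
Step 2: A weak base (a methanol molecule from the solvent) removes a proton from a carbon adjacent to the cationic centre; the electrons of that C–H bond become the new π(C=C) bond, giving the alkene.
Total: 2 elementary steps.

2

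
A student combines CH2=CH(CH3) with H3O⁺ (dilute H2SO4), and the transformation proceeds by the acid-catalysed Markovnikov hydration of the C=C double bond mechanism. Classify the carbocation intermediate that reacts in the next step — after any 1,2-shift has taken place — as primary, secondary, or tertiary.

Step 1: Protonation of the alkene by H3O⁺: the π bond acts as the nucleophile and picks up H⁺, giving the more stable (Markovnikov) secondary carbocation. H2O is released.
No single 1,2-shift to an adjacent carbon would give a more-substituted cation, so no rearrangement occurs.

secondary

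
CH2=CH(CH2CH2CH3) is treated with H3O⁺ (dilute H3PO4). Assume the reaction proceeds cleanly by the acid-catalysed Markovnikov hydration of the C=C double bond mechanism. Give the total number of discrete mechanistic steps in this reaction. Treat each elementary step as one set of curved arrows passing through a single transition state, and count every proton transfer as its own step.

3

Step 1: The π electrons of the C=C bond attack a proton of H3O⁺; Markovnikov addition places the new C–H on the less-substituted alkene carbon, so the positive charge ends up on the more-substituted carbon — a secondary carbocation. H2O is released.
(No 1,2-shift: no single shift to an adjacent carbon would give a more stable cation.)
Step 2: Water acts as the nucleophile: an oxygen lone pair bonds to the cationic carbon, giving an oxonium-ion intermediate.
Step 3: H2O removes a proton from the oxonium oxygen, regenerating H3O⁺ and giving the neutral alcohol.
Total: 3 elementary steps.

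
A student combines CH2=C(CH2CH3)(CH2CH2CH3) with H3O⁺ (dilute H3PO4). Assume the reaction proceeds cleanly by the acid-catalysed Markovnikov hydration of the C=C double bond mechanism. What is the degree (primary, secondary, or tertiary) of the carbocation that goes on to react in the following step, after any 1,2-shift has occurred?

tertiary

Step 1: The π electrons of the C=C bond attack a proton of H3O⁺; Markovnikov addition places the new C–H on the less-substituted alkene carbon, so the positive charge ends up on the more-substituted carbon — a tertiary carbocation. H2O is released.
No single 1,2-shift to an adjacent carbon would give a more-substituted cation, so no rearrangement occurs.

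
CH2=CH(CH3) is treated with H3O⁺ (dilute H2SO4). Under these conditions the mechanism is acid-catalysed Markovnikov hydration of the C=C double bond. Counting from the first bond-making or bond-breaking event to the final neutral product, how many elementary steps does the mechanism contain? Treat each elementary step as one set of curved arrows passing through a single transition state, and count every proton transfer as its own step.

3

Step 1: The π electrons of the C=C bond attack a proton of H3O⁺; Markovnikov addition places the new C–H on the less-substituted alkene carbon, so the positive charge ends up on the more-substituted carbon — a secondary carbocation. H2O is released.
(No 1,2-shift: no single shift to an adjacent carbon would give a more stable cation.)
Step 2: Water acts as the nucleophile: an oxygen lone pair bonds to the cationic carbon, giving an oxonium-ion intermediate.
Step 3: Deprotonation of the oxonium ion by a water molecule delivers the neutral alcohol and regenerates the acid catalyst.
Total: 3 elementary steps.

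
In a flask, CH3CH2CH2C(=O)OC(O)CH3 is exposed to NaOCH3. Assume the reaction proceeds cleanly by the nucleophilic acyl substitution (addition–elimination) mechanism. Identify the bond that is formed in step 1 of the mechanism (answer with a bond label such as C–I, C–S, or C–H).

Step 1: CH3O⁻ adds to the carbonyl carbon; the C=O π electrons shift onto oxygen and a tetrahedral alkoxide intermediate forms.
The bond formed in this step is the C–O bond.

C–O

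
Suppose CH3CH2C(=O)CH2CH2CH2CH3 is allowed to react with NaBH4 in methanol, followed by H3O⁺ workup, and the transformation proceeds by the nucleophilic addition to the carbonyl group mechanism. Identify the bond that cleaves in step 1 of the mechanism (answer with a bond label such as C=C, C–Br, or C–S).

Step 1: H⁻ (delivered from BH4⁻) attacks the sp² carbonyl carbon; the C=O π bond breaks and the electrons end up as a lone pair on the alkoxide oxygen of the tetrahedral intermediate.
The bond broken in this step is the π(C=O) bond.

π(C=O)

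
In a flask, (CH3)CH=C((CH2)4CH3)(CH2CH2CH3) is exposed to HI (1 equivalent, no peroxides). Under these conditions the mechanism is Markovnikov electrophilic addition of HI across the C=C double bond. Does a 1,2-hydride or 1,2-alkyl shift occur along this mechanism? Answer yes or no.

no

The first-formed carbocation is tertiary.
No single 1,2-shift to an adjacent carbon would produce a more-substituted cation than the one already present, so no rearrangement occurs.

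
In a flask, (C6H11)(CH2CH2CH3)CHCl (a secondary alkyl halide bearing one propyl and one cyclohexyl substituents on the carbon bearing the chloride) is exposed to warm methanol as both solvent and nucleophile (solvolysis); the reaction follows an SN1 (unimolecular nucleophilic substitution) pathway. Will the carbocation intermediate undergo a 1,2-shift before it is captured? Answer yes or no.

The first-formed carbocation is secondary.
The adjacent cyclohexyl carbon already bears 2 other carbon substituents and has a hydrogen to migrate; after a 1,2-hydride shift from that carbon the positive charge sits on a tertiary centre.
Tertiary is more stable than secondary, so the shift occurs.

yes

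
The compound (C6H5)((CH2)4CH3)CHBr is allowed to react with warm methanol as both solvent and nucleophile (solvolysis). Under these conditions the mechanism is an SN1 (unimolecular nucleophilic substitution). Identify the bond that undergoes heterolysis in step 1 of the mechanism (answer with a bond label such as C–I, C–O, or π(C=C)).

C–Br

Step 1: The C–Br bond breaks with both electrons going to the bromide; Br⁻ leaves and a secondary carbocation remains.
The bond broken in this step is the C–Br bond.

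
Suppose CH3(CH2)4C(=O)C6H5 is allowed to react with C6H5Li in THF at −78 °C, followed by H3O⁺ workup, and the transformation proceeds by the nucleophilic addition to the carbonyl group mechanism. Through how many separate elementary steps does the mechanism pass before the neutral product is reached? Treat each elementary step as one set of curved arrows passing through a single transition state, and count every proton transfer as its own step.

Step 1: A lone pair / filled orbital on the carbanion-like carbon of C6H5Li attacks the electrophilic carbonyl carbon; the π(C=O) electrons shift onto oxygen, producing a tetrahedral alkoxide intermediate.
Step 2: The alkoxide picks up a proton during H3O⁺ workup to yield an alcohol.
Total: 2 elementary steps.

2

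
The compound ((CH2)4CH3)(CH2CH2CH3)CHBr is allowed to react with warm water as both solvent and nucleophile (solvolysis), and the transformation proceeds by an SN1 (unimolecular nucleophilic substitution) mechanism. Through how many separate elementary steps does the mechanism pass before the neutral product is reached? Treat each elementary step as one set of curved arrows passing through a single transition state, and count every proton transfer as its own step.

3

Step 1: Ionisation: the C–Br σ-bond cleaves heterolytically; both bonding electrons depart with Br⁻, leaving a secondary carbocation at the α-carbon.
(No 1,2-shift: no single shift to an adjacent carbon would give a more stable cation.)
Step 2: H2O donates an oxygen lone pair into the empty p orbital of the cation, giving a protonated alcohol (an oxonium ion).
Step 3: Deprotonation of the oxonium oxygen by solvent water yields the neutral alcohol.
Total: 3 elementary steps.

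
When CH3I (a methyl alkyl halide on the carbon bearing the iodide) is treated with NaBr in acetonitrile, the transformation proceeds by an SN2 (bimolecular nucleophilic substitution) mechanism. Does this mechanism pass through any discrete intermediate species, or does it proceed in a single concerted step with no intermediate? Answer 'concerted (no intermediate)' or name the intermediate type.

The bromide nucleophile donates a lone pair from Br to the α-carbon in a backside attack; simultaneously the C–I σ-bond breaks and both of its electrons leave with I⁻. One concerted step with inversion of configuration.
All bond changes occur in one transition state; no discrete intermediate is formed.

concerted (no intermediate)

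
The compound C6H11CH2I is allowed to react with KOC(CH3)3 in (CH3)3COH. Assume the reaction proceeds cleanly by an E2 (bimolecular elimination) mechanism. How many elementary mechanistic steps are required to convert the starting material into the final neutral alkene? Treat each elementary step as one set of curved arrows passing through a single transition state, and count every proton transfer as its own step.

Step 1: Concerted anti-periplanar elimination: (CH3)3CO⁻ abstracts a β-H while I⁻ leaves, and the C–H electrons become the new C=C π bond — all in a single transition state.
Total: 1 elementary step.

1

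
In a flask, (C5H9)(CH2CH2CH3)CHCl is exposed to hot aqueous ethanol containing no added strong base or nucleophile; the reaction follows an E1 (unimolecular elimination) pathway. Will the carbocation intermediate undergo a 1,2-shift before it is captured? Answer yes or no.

yes

The first-formed carbocation is secondary.
The adjacent cyclopentyl carbon already bears 2 other carbon substituents and has a hydrogen to migrate; after a 1,2-hydride shift from that carbon the positive charge sits on a tertiary centre.
Tertiary is more stable than secondary, so the shift occurs.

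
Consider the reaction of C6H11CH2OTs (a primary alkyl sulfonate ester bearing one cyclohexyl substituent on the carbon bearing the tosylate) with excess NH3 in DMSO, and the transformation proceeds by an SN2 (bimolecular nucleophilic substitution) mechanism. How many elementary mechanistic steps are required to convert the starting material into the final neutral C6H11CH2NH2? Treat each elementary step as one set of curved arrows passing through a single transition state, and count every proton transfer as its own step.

2

Step 1: A lone pair on the N of NH3 attacks the α-carbon from the back side while the C–O bond breaks; both bonding electrons leave with TsO⁻. The product of this concerted step is an alkylammonium ion.
Step 2: A second equivalent of NH3 removes a proton from the N, giving the neutral product.
Total: 2 elementary steps.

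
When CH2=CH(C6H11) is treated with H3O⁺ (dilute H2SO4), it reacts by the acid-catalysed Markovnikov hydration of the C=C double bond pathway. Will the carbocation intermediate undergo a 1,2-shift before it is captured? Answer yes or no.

yes

The first-formed carbocation is secondary.
The adjacent cyclohexyl carbon already bears 2 other carbon substituents and has a hydrogen to migrate; after a 1,2-hydride shift from that carbon the positive charge sits on a tertiary centre.
Tertiary is more stable than secondary, so the shift occurs.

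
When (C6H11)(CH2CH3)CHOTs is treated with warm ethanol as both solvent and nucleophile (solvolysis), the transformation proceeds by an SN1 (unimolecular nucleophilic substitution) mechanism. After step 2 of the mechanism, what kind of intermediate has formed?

tertiary carbocation

Step 1: The C–O bond breaks with both electrons going to the tosylate; TsO⁻ leaves and a secondary carbocation remains.
Step 2: Carbocation rearrangement: a 1,2-hydride shift from the adjacent cyclohexyl carbon converts the initially-formed secondary cation into the more stable tertiary cation.
After step 2 the species present is a tertiary carbocation.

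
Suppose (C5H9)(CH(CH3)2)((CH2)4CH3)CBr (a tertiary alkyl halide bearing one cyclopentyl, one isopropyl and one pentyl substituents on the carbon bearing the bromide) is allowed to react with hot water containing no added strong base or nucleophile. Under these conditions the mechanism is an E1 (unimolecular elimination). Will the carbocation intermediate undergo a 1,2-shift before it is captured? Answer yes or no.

The first-formed carbocation is tertiary.
No single 1,2-shift to an adjacent carbon would produce a more-substituted cation than the one already present, so no rearrangement occurs.

no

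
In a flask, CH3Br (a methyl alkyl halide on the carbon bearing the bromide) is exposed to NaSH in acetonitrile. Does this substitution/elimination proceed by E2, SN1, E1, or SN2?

Conditions: a methyl substrate with a strong nucleophile in the polar aprotic solvent acetonitrile.
These conditions are the textbook signature of the SN2 pathway.
An unhindered substrate with a strong nucleophile in a polar aprotic solvent favours one-step backside displacement.

SN2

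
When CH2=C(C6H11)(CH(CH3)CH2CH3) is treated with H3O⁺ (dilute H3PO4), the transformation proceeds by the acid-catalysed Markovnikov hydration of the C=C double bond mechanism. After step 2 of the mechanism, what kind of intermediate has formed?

Step 1: Protonation of the alkene by H3O⁺: the π bond acts as the nucleophile and picks up H⁺, giving the more stable (Markovnikov) tertiary carbocation. H2O is released.
Step 2: Water acts as the nucleophile: an oxygen lone pair bonds to the cationic carbon, giving an oxonium-ion intermediate.
After step 2 the species present is an oxonium ion.

oxonium ion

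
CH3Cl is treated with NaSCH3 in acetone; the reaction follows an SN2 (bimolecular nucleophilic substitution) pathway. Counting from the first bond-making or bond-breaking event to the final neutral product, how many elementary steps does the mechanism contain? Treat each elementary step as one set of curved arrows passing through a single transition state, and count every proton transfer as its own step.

1

Step 1: Backside attack by CH3S⁻ on the carbon bearing the chloride: the new C–S bond forms as the C–Cl bond breaks, with Walden inversion at carbon.
Total: 1 elementary step.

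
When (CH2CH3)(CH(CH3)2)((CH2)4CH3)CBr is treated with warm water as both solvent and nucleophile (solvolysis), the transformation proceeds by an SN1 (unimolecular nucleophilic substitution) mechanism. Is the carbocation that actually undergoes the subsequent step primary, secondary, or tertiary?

Step 1: Unassisted departure of Br⁻ (taking the C–Br bonding pair) generates a tertiary carbocation.
No single 1,2-shift to an adjacent carbon would give a more-substituted cation, so no rearrangement occurs.

tertiary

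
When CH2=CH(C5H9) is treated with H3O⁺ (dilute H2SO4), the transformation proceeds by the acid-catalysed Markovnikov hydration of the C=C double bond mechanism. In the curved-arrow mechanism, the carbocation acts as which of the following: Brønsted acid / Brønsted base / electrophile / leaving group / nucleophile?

Step 3: A lone pair on the oxygen of H2O attacks the carbocation, forming a C–O bond and an oxonium ion (a protonated alcohol).
The carbocation accepts an electron pair into an empty or π* orbital — it is the electrophile.

electrophile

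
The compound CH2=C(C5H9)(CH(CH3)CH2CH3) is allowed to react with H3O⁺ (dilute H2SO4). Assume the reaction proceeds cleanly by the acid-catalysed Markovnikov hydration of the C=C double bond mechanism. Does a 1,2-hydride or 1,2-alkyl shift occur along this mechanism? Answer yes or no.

The first-formed carbocation is tertiary.
No single 1,2-shift to an adjacent carbon would produce a more-substituted cation than the one already present, so no rearrangement occurs.

no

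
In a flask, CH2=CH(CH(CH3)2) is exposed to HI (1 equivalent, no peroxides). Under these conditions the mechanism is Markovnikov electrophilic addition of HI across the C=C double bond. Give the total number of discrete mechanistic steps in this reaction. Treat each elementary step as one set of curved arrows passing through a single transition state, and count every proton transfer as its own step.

Step 1: The π electrons of the C=C bond attack a proton of HI; Markovnikov addition places the new C–H on the less-substituted alkene carbon, so the positive charge ends up on the more-substituted carbon — a secondary carbocation. The H–I bond breaks heterolytically, releasing I⁻.
Step 2: A hydride (H with its bonding pair) migrates from the adjacent isopropyl carbon to the cationic centre — a 1,2-hydride shift — upgrading the secondary cation to a tertiary one.
Step 3: Nucleophilic attack by I⁻ on the carbocation completes the addition, giving R–I.
Total: 3 elementary steps.

3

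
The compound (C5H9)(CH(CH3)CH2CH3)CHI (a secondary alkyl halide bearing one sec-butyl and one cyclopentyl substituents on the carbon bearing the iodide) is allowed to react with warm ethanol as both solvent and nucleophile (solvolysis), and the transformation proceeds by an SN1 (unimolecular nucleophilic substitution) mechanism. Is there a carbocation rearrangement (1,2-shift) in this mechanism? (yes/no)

The first-formed carbocation is secondary.
The adjacent sec-butyl carbon already bears 2 other carbon substituents and has a hydrogen to migrate; after a 1,2-hydride shift from that carbon the positive charge sits on a tertiary centre.
Tertiary is more stable than secondary, so the shift occurs.

yes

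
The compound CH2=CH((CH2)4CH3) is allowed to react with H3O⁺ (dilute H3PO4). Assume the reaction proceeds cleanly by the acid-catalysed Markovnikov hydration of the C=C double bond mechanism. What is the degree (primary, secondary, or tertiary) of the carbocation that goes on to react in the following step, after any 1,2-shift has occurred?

Step 1: Electrophilic addition begins with the π(C=C) electrons forming a bond to the proton of H3O⁺. Following Markovnikov's rule, the resulting cation is secondary. H2O is released.
No single 1,2-shift to an adjacent carbon would give a more-substituted cation, so no rearrangement occurs.

secondary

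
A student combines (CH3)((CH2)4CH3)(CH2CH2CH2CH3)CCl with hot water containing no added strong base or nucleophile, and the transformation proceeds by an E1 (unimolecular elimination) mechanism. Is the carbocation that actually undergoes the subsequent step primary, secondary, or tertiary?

tertiary

Step 1: Rate-determining heterolysis of the C–Cl bond gives Cl⁻ and a tertiary carbocation.
No single 1,2-shift to an adjacent carbon would give a more-substituted cation, so no rearrangement occurs.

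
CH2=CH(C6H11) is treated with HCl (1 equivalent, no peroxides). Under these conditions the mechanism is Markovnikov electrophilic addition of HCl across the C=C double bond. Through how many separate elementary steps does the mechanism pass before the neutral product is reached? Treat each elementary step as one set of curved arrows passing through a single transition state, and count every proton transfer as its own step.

3

Step 1: The π electrons of the C=C bond attack a proton of HCl; Markovnikov addition places the new C–H on the less-substituted alkene carbon, so the positive charge ends up on the more-substituted carbon — a secondary carbocation. The H–Cl bond breaks heterolytically, releasing Cl⁻.
Step 2: A hydride (H with its bonding pair) migrates from the adjacent cyclohexyl carbon to the cationic centre — a 1,2-hydride shift — upgrading the secondary cation to a tertiary one.
Step 3: Nucleophilic attack by Cl⁻ on the carbocation completes the addition, giving R–Cl.
Total: 3 elementary steps.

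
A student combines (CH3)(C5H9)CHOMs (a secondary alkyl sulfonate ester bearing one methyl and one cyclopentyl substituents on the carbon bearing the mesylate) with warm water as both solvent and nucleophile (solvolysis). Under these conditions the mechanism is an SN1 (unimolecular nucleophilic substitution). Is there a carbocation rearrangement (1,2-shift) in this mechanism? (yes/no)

yes

The first-formed carbocation is secondary.
The adjacent cyclopentyl carbon already bears 2 other carbon substituents and has a hydrogen to migrate; after a 1,2-hydride shift from that carbon the positive charge sits on a tertiary centre.
Tertiary is more stable than secondary, so the shift occurs.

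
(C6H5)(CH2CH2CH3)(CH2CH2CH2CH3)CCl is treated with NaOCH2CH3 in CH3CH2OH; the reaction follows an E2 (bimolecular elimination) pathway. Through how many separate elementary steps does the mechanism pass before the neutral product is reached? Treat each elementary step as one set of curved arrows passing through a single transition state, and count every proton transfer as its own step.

1

Step 1: The strong base CH3CH2O⁻ removes a β-hydrogen; in the same concerted event the electrons of the breaking C–H bond form the new π(C=C) bond and the C–Cl σ-bond breaks, expelling Cl⁻. Anti-periplanar geometry; one transition state.
Total: 1 elementary step.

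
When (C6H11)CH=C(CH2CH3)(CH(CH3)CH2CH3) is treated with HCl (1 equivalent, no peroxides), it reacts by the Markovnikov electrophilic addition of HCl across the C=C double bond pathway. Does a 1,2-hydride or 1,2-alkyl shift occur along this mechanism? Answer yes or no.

no

The first-formed carbocation is tertiary.
No single 1,2-shift to an adjacent carbon would produce a more-substituted cation than the one already present, so no rearrangement occurs.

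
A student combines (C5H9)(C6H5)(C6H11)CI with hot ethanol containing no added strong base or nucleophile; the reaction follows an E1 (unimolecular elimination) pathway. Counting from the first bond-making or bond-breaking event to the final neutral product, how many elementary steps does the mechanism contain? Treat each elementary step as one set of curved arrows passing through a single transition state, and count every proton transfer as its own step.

2

Step 1: Rate-determining heterolysis of the C–I bond gives I⁻ and a tertiary carbocation.
(No 1,2-shift: no single shift to an adjacent carbon would give a more stable cation.)
Step 2: An ethanol molecule (solvent) deprotonates a β-carbon; as the C–H bond breaks, those electrons form the new alkene π bond.
Total: 2 elementary steps.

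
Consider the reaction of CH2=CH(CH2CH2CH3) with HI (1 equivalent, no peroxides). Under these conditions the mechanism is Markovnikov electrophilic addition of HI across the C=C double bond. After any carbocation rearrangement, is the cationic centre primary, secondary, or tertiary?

Step 1: Protonation of the alkene by HI: the π bond acts as the nucleophile and picks up H⁺, giving the more stable (Markovnikov) secondary carbocation. The H–I bond breaks heterolytically, releasing I⁻.
No single 1,2-shift to an adjacent carbon would give a more-substituted cation, so no rearrangement occurs.

secondary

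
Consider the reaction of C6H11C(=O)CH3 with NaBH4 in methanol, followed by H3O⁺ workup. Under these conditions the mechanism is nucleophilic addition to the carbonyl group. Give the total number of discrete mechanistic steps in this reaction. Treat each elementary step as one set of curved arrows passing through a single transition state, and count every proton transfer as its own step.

Step 1: A lone pair / filled orbital on H⁻ (delivered from BH4⁻) attacks the electrophilic carbonyl carbon; the π(C=O) electrons shift onto oxygen, producing a tetrahedral alkoxide intermediate.
Step 2: Protonation of the alkoxide by H3O⁺ workup furnishes an alcohol.
Total: 2 elementary steps.

2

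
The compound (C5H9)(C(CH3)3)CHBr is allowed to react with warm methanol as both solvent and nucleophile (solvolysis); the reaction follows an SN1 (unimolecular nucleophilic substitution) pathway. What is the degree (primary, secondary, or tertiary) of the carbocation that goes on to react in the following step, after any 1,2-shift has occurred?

Step 1: Ionisation: the C–Br σ-bond cleaves heterolytically; both bonding electrons depart with Br⁻, leaving a secondary carbocation at the α-carbon.
Step 2: A hydride (H with its bonding pair) migrates from the adjacent cyclopentyl carbon to the cationic centre — a 1,2-hydride shift — upgrading the secondary cation to a tertiary one.
The cation rearranges from secondary to tertiary via a 1,2-hydride shift from the adjacent cyclopentyl carbon; the tertiary cation is what reacts next.

tertiary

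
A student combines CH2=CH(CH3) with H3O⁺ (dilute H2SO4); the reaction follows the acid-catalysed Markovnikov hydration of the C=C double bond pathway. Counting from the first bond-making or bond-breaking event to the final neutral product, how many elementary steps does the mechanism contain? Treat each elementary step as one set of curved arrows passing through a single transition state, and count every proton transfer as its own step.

3

Step 1: Electrophilic addition begins with the π(C=C) electrons forming a bond to the proton of H3O⁺. Following Markovnikov's rule, the resulting cation is secondary. H2O is released.
(No 1,2-shift: no single shift to an adjacent carbon would give a more stable cation.)
Step 2: Water acts as the nucleophile: an oxygen lone pair bonds to the cationic carbon, giving an oxonium-ion intermediate.
Step 3: H2O removes a proton from the oxonium oxygen, regenerating H3O⁺ and giving the neutral alcohol.
Total: 3 elementary steps.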